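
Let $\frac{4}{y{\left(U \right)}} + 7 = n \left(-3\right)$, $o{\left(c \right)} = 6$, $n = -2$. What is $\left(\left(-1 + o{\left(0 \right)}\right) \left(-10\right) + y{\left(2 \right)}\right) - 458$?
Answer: $-512$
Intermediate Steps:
$y{\left(U \right)} = -4$ ($y{\left(U \right)} = \frac{4}{-7 - -6} = \frac{4}{-7 + 6} = \frac{4}{-1} = 4 \left(-1\right) = -4$)
$\left(\left(-1 + o{\left(0 \right)}\right) \left(-10\right) + y{\left(2 \right)}\right) - 458 = \left(\left(-1 + 6\right) \left(-10\right) - 4\right) - 458 = \left(5 \left(-10\right) - 4\right) - 458 = \left(-50 - 4\right) - 458 = -54 - 458 = -512$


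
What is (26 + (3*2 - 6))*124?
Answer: 3224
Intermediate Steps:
(26 + (3*2 - 6))*124 = (26 + (6 - 6))*124 = (26 + 0)*124 = 26*124 = 3224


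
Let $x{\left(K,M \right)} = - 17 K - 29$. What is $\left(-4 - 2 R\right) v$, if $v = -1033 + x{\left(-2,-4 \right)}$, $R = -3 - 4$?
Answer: $-10280$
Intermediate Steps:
$x{\left(K,M \right)} = -29 - 17 K$
$R = -7$ ($R = -3 - 4 = -7$)
$v = -1028$ ($v = -1033 - -5 = -1033 + \left(-29 + 34\right) = -1033 + 5 = -1028$)
$\left(-4 - 2 R\right) v = \left(-4 - -14\right) \left(-1028\right) = \left(-4 + 14\right) \left(-1028\right) = 10 \left(-1028\right) = -10280$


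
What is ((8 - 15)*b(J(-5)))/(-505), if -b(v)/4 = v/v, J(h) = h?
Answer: -28/505 ≈ -0.055446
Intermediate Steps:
b(v) = -4 (b(v) = -4*v/v = -4*1 = -4)
((8 - 15)*b(J(-5)))/(-505) = ((8 - 15)*(-4))/(-505) = -7*(-4)*(-1/505) = 28*(-1/505) = -28/505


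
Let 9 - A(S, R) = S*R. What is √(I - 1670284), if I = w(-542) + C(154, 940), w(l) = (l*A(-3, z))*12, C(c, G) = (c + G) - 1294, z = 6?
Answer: 2*I*√461523 ≈ 1358.7*I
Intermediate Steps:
A(S, R) = 9 - R*S (A(S, R) = 9 - S*R = 9 - R*S)
C(c, G) = -1294 + G + c (C(c, G) = (G + c) - 1294 = -1294 + G + c)
w(l) = 324*l (w(l) = (l*(9 - 1*6*(-3)))*12 = (l*(9 + 18))*12 = (l*27)*12 = (27*l)*12 = 324*l)
I = -175808 (I = 324*(-542) + (-1294 + 940 + 154) = -175608 - 200 = -175808)
√(I - 1670284) = √(-175808 - 1670284) = √(-1846092) = 2*I*√461523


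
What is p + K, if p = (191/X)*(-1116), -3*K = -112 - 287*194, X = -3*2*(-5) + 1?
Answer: 35162/3 ≈ 11721.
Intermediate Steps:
X = 31 (X = -6*(-5) + 1 = 30 + 1 = 31)
K = 55790/3 (K = -(-112 - 287*194)/3 = -(-112 - 55678)/3 = -⅓*(-55790) = 55790/3 ≈ 18597.)
p = -6876 (p = (191/31)*(-1116) = -6876)
p + K = -6876 + 55790/3 = 35162/3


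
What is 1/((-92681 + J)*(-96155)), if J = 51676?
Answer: 1/3942835775 ≈ 2.5362e-10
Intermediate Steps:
1/((-92681 + J)*(-96155)) = 1/((-92681 + 51676)*(-96155)) = -1/96155/(-41005) = -1/41005*(-1/96155) = 1/3942835775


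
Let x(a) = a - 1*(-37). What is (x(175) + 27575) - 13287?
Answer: 14500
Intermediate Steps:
x(a) = 37 + a (x(a) = a + 37 = 37 + a)
(x(175) + 27575) - 13287 = ((37 + 175) + 27575) - 13287 = (212 + 27575) - 13287 = 27787 - 13287 = 14500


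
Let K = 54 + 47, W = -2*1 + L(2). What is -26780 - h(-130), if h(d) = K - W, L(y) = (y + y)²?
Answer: -26867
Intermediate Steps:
L(y) = 4*y² (L(y) = (2*y)² = 4*y²)
W = 14 (W = -2*1 + 4*2² = -2 + 4*4 = -2 + 16 = 14)
K = 101
h(d) = 87 (h(d) = 101 - 1*14 = 101 - 14 = 87)
-26780 - h(-130) = -26780 - 1*87 = -26780 - 87 = -26867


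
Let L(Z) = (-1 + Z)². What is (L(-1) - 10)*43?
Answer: -258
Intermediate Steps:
(L(-1) - 10)*43 = ((-1 - 1)² - 10)*43 = ((-2)² - 10)*43 = (4 - 10)*43 = -6*43 = -258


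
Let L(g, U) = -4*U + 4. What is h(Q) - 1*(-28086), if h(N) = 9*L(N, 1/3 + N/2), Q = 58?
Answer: 27066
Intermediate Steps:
L(g, U) = 4 - 4*U
h(N) = 24 - 18*N (h(N) = 9*(4 - 4*(1/3 + N/2)) = 9*(4 + (-4/3 - 2*N)) = 9*(8/3 - 2*N) = 24 - 18*N)
h(Q) - 1*(-28086) = (24 - 18*58) - 1*(-28086) = (24 - 1044) + 28086 = -1020 + 28086 = 27066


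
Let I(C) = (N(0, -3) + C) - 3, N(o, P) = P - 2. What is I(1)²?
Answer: 49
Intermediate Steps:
N(o, P) = -2 + P
I(C) = -8 + C (I(C) = ((-2 - 3) + C) - 3 = (-5 + C) - 3 = -8 + C)
I(1)² = (-8 + 1)² = (-7)² = 49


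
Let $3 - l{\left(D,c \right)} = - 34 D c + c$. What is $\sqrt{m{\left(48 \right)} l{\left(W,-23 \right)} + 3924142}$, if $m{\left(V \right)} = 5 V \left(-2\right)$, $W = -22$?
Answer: $i \sqrt{4346258} \approx 2084.8 i$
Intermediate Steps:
$m{\left(V \right)} = - 10 V$
$l{\left(D,c \right)} = 3 - c + 34 D c$ ($l{\left(D,c \right)} = 3 - \left(- 34 D c + c\right) = 3 - \left(c - 34 D c\right) = 3 + \left(- c + 34 D c\right) = 3 - c + 34 D c$)
$\sqrt{m{\left(48 \right)} l{\left(W,-23 \right)} + 3924142} = \sqrt{\left(-10\right) 48 \left(3 - -23 + 34 \left(-22\right) \left(-23\right)\right) + 3924142} = \sqrt{- 480 \left(3 + 23 + 17204\right) + 3924142} = \sqrt{\left(-480\right) 17230 + 3924142} = \sqrt{-8270400 + 3924142} = \sqrt{-4346258} = i \sqrt{4346258}$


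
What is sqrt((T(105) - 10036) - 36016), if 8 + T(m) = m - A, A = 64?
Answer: I*sqrt(46019) ≈ 214.52*I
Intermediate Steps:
T(m) = -72 + m (T(m) = -8 + (m - 1*64) = -8 + (m - 64) = -8 + (-64 + m) = -72 + m)
sqrt((T(105) - 10036) - 36016) = sqrt(((-72 + 105) - 10036) - 36016) = sqrt((33 - 10036) - 36016) = sqrt(-10003 - 36016) = sqrt(-46019) = I*sqrt(46019)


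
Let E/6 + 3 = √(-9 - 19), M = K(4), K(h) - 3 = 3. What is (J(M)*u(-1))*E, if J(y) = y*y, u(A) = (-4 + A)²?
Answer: -16200 + 10800*I*√7 ≈ -16200.0 + 28574.0*I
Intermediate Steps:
K(h) = 6 (K(h) = 3 + 3 = 6)
M = 6
J(y) = y²
E = -18 + 12*I*√7 (E = -18 + 6*√(-9 - 19) = -18 + 6*√(-28) = -18 + 6*(2*I*√7) = -18 + 12*I*√7 ≈ -18.0 + 31.749*I)
(J(M)*u(-1))*E = (6²*(-4 - 1)²)*(-18 + 12*I*√7) = (36*(-5)²)*(-18 + 12*I*√7) = (36*25)*(-18 + 12*I*√7) = 900*(-18 + 12*I*√7) = -16200 + 10800*I*√7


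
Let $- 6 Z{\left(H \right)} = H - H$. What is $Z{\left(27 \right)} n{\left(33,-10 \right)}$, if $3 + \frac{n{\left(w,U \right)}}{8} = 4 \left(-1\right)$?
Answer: $0$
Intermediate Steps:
$Z{\left(H \right)} = 0$ ($Z{\left(H \right)} = - \frac{H - H}{6} = \left(- \frac{1}{6}\right) 0 = 0$)
$n{\left(w,U \right)} = -56$ ($n{\left(w,U \right)} = -24 + 8 \cdot 4 \left(-1\right) = -24 + 8 \left(-4\right) = -24 - 32 = -56$)
$Z{\left(27 \right)} n{\left(33,-10 \right)} = 0 \left(-56\right) = 0$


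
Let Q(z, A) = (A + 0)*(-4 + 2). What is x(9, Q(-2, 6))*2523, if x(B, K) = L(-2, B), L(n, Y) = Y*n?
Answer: -45414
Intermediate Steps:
Q(z, A) = -2*A (Q(z, A) = A*(-2) = -2*A)
x(B, K) = -2*B (x(B, K) = B*(-2) = -2*B)
x(9, Q(-2, 6))*2523 = -2*9*2523 = -18*2523 = -45414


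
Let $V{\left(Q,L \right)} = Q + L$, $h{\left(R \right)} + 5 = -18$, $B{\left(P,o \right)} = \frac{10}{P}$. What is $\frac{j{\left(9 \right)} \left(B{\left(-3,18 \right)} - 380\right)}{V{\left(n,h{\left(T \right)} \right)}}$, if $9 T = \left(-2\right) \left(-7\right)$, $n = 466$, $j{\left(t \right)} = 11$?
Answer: $- \frac{12650}{1329} \approx -9.5184$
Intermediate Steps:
$T = \frac{14}{9}$ ($T = \frac{\left(-2\right) \left(-7\right)}{9} = \frac{1}{9} \cdot 14 = \frac{14}{9} \approx 1.5556$)
$h{\left(R \right)} = -23$ ($h{\left(R \right)} = -5 - 18 = -23$)
$V{\left(Q,L \right)} = L + Q$
$\frac{j{\left(9 \right)} \left(B{\left(-3,18 \right)} - 380\right)}{V{\left(n,h{\left(T \right)} \right)}} = \frac{11 \left(\frac{10}{-3} - 380\right)}{-23 + 466} = \frac{11 \left(10 \left(- \frac{1}{3}\right) - 380\right)}{443} = 11 \left(- \frac{10}{3} - 380\right) \frac{1}{443} = 11 \left(- \frac{1150}{3}\right) \frac{1}{443} = \left(- \frac{12650}{3}\right) \frac{1}{443} = - \frac{12650}{1329}$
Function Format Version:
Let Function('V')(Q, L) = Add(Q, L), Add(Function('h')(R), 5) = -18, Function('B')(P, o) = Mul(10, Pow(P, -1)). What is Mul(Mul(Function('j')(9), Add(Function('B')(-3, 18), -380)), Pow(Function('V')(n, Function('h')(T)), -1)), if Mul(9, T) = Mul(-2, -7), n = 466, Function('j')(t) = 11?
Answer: Rational(-12650, 1329) ≈ -9.5184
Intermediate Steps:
T = Rational(14, 9) (T = Mul(Rational(1, 9), Mul(-2, -7)) = Mul(Rational(1, 9), 14) = Rational(14, 9) ≈ 1.5556)
Function('h')(R) = -23 (Function('h')(R) = Add(-5, -18) = -23)
Function('V')(Q, L) = Add(L, Q)
Mul(Mul(Function('j')(9), Add(Function('B')(-3, 18), -380)), Pow(Function('V')(n, Function('h')(T)), -1)) = Mul(Mul(11, Add(Mul(10, Pow(-3, -1)), -380)), Pow(Add(-23, 466), -1)) = Mul(Mul(11, Add(Mul(10, Rational(-1, 3)), -380)), Pow(443, -1)) = Mul(Mul(11, Add(Rational(-10, 3), -380)), Rational(1, 443)) = Mul(Mul(11, Rational(-1150, 3)), Rational(1, 443)) = Mul(Rational(-12650, 3), Rational(1, 443)) = Rational(-12650, 1329)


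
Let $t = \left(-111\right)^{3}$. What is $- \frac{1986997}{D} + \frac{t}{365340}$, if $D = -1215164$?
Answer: $- \frac{38998603021}{18497833990} \approx -2.1083$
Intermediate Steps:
$t = -1367631$
$- \frac{1986997}{D} + \frac{t}{365340} = - \frac{1986997}{-1215164} - \frac{1367631}{365340} = \left(-1986997\right) \left(- \frac{1}{1215164}\right) - \frac{455877}{121780} = \frac{1986997}{1215164} - \frac{455877}{121780} = - \frac{38998603021}{18497833990}$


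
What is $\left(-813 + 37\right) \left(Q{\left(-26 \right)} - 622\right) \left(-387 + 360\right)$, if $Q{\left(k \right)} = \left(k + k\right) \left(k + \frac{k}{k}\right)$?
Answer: $14205456$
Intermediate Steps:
$Q{\left(k \right)} = 2 k \left(1 + k\right)$ ($Q{\left(k \right)} = 2 k \left(k + 1\right) = 2 k \left(1 + k\right)$)
$\left(-813 + 37\right) \left(Q{\left(-26 \right)} - 622\right) \left(-387 + 360\right) = \left(-813 + 37\right) \left(2 \left(-26\right) \left(1 - 26\right) - 622\right) \left(-387 + 360\right) = - 776 \left(2 \left(-26\right) \left(-25\right) - 622\right) \left(-27\right) = - 776 \left(1300 - 622\right) \left(-27\right) = - 776 \cdot 678 \left(-27\right) = \left(-776\right) \left(-18306\right) = 14205456$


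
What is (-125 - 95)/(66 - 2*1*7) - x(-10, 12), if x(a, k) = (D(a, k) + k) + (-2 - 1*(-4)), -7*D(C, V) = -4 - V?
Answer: -1867/91 ≈ -20.516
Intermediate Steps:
D(C, V) = 4/7 + V/7 (D(C, V) = -(-4 - V)/7 = 4/7 + V/7)
x(a, k) = 18/7 + 8*k/7 (x(a, k) = ((4/7 + k/7) + k) + (-2 - 1*(-4)) = (4/7 + 8*k/7) + (-2 + 4) = (4/7 + 8*k/7) + 2 = 18/7 + 8*k/7)
(-125 - 95)/(66 - 2*1*7) - x(-10, 12) = (-125 - 95)/(66 - 2*1*7) - (18/7 + (8/7)*12) = -220/(66 - 2*7) - (18/7 + 96/7) = -220/(66 - 14) - 1*114/7 = -220/52 - 114/7 = -220*1/52 - 114/7 = -55/13 - 114/7 = -1867/91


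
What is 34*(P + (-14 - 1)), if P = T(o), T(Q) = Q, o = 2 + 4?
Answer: -306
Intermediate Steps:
o = 6
P = 6
34*(P + (-14 - 1)) = 34*(6 + (-14 - 1)) = 34*(6 - 15) = 34*(-9) = -306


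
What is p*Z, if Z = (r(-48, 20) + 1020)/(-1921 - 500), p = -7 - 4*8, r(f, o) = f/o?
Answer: 22048/1345 ≈ 16.393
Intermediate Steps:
p = -39 (p = -7 - 32 = -39)
Z = -1696/4035 (Z = (-48/20 + 1020)/(-1921 - 500) = (-48*1/20 + 1020)/(-2421) = (-12/5 + 1020)*(-1/2421) = (5088/5)*(-1/2421) = -1696/4035 ≈ -0.42032)
p*Z = -39*(-1696/4035) = 22048/1345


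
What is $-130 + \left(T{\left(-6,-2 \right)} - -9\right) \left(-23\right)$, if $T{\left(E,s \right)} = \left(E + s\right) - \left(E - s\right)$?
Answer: $-245$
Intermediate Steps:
$T{\left(E,s \right)} = 2 s$
$-130 + \left(T{\left(-6,-2 \right)} - -9\right) \left(-23\right) = -130 + \left(2 \left(-2\right) - -9\right) \left(-23\right) = -130 + \left(-4 + 9\right) \left(-23\right) = -130 + 5 \left(-23\right) = -130 - 115 = -245$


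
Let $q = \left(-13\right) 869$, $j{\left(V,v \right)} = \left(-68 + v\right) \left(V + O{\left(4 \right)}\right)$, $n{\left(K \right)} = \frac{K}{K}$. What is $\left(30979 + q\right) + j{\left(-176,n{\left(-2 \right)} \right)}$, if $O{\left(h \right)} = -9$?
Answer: $32077$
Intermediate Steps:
$n{\left(K \right)} = 1$
$j{\left(V,v \right)} = \left(-68 + v\right) \left(-9 + V\right)$ ($j{\left(V,v \right)} = \left(-68 + v\right) \left(V - 9\right) = \left(-68 + v\right) \left(-9 + V\right)$)
$q = -11297$
$\left(30979 + q\right) + j{\left(-176,n{\left(-2 \right)} \right)} = \left(30979 - 11297\right) - -12395 = 19682 + \left(612 + 11968 - 9 - 176\right) = 19682 + 12395 = 32077$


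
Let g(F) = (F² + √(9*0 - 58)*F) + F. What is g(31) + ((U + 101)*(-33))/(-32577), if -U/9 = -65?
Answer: 10779674/10859 + 31*I*√58 ≈ 992.7 + 236.09*I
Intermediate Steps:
U = 585 (U = -9*(-65) = 585)
g(F) = F + F² + I*F*√58 (g(F) = (F² + √(0 - 58)*F) + F = (F² + √(-58)*F) + F = (F² + (I*√58)*F) + F = (F² + I*F*√58) + F = F + F² + I*F*√58)
g(31) + ((U + 101)*(-33))/(-32577) = 31*(1 + 31 + I*√58) + ((585 + 101)*(-33))/(-32577) = 31*(32 + I*√58) + (686*(-33))*(-1/32577) = (992 + 31*I*√58) - 22638*(-1/32577) = (992 + 31*I*√58) + 7546/10859 = 10779674/10859 + 31*I*√58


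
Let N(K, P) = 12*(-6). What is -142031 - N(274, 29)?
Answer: -141959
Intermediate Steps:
N(K, P) = -72
-142031 - N(274, 29) = -142031 - 1*(-72) = -142031 + 72 = -141959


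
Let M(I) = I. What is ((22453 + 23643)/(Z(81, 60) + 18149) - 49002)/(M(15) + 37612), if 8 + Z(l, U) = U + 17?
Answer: -446336170/342744343 ≈ -1.3022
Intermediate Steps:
Z(l, U) = 9 + U (Z(l, U) = -8 + (U + 17) = -8 + (17 + U) = 9 + U)
((22453 + 23643)/(Z(81, 60) + 18149) - 49002)/(M(15) + 37612) = ((22453 + 23643)/((9 + 60) + 18149) - 49002)/(15 + 37612) = (46096/(69 + 18149) - 49002)/37627 = (46096/18218 - 49002)*(1/37627) = (46096*(1/18218) - 49002)*(1/37627) = (23048/9109 - 49002)*(1/37627) = -446336170/9109*1/37627 = -446336170/342744343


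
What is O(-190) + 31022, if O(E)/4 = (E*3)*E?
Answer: 464222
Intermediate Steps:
O(E) = 12*E**2 (O(E) = 4*((E*3)*E) = 4*((3*E)*E) = 4*(3*E**2) = 12*E**2)
O(-190) + 31022 = 12*(-190)**2 + 31022 = 12*36100 + 31022 = 433200 + 31022 = 464222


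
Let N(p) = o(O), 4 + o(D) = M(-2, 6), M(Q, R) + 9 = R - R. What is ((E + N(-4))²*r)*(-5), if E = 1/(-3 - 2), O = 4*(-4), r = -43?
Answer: 187308/5 ≈ 37462.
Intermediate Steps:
O = -16
E = -⅕ (E = 1/(-5) = -⅕ ≈ -0.20000)
M(Q, R) = -9 (M(Q, R) = -9 + (R - R) = -9 + 0 = -9)
o(D) = -13 (o(D) = -4 - 9 = -13)
N(p) = -13
((E + N(-4))²*r)*(-5) = ((-⅕ - 13)²*(-43))*(-5) = ((-66/5)²*(-43))*(-5) = ((4356/25)*(-43))*(-5) = -187308/25*(-5) = 187308/5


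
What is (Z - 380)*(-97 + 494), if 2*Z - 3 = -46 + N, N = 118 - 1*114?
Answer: -317203/2 ≈ -1.5860e+5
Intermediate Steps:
N = 4 (N = 118 - 114 = 4)
Z = -39/2 (Z = 3/2 + (-46 + 4)/2 = 3/2 + (1/2)*(-42) = 3/2 - 21 = -39/2 ≈ -19.500)
(Z - 380)*(-97 + 494) = (-39/2 - 380)*(-97 + 494) = -799/2*397 = -317203/2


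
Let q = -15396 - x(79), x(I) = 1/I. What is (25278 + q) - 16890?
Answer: -553633/79 ≈ -7008.0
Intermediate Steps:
q = -1216285/79 (q = -15396 - 1/79 = -1216285/79 ≈ -15396.)
(25278 + q) - 16890 = (25278 - 1216285/79) - 16890 = 780677/79 - 16890 = -553633/79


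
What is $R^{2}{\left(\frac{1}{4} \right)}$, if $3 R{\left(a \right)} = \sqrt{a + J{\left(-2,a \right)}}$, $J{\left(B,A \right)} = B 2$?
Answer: $- \frac{5}{12} \approx -0.41667$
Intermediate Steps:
$J{\left(B,A \right)} = 2 B$
$R{\left(a \right)} = \frac{\sqrt{-4 + a}}{3}$ ($R{\left(a \right)} = \frac{\sqrt{a + 2 \left(-2\right)}}{3} = \frac{\sqrt{a - 4}}{3} = \frac{\sqrt{-4 + a}}{3}$)
$R^{2}{\left(\frac{1}{4} \right)} = \left(\frac{\sqrt{-4 + \frac{1}{4}}}{3}\right)^{2} = \left(\frac{\sqrt{- \frac{15}{4}}}{3}\right)^{2} = \left(\frac{\frac{1}{2} i \sqrt{15}}{3}\right)^{2} = \left(\frac{i \sqrt{15}}{6}\right)^{2} = - \frac{5}{12}$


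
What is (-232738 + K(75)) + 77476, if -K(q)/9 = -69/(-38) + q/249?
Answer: -489756441/3154 ≈ -1.5528e+5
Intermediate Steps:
K(q) = -621/38 - 3*q/83 (K(q) = -9*(-69/(-38) + q/249) = -9*(-69*(-1/38) + q*(1/249)) = -9*(69/38 + q/249) = -621/38 - 3*q/83)
(-232738 + K(75)) + 77476 = (-232738 + (-621/38 - 3/83*75)) + 77476 = (-232738 + (-621/38 - 225/83)) + 77476 = (-232738 - 60093/3154) + 77476 = -734115745/3154 + 77476 = -489756441/3154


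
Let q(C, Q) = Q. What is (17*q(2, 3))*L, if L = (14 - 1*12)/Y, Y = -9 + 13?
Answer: 51/2 ≈ 25.500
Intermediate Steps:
Y = 4
L = 1/2 (L = (14 - 1*12)/4 = (14 - 12)*(1/4) = 2*(1/4) = 1/2 ≈ 0.50000)
(17*q(2, 3))*L = (17*3)*(1/2) = 51*(1/2) = 51/2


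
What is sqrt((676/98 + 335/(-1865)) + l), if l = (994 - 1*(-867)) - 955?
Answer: sqrt(6222293869)/2611 ≈ 30.211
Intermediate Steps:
l = 906 (l = (994 + 867) - 955 = 1861 - 955 = 906)
sqrt((676/98 + 335/(-1865)) + l) = sqrt((676/98 + 335/(-1865)) + 906) = sqrt((676*(1/98) + 335*(-1/1865)) + 906) = sqrt((338/49 - 67/373) + 906) = sqrt(122791/18277 + 906) = sqrt(16681753/18277) = sqrt(6222293869)/2611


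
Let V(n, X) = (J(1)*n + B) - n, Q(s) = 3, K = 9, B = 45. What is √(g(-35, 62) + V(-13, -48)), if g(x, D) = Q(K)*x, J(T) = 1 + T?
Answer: I*√73 ≈ 8.544*I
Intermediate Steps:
g(x, D) = 3*x
V(n, X) = 45 + n (V(n, X) = ((1 + 1)*n + 45) - n = (2*n + 45) - n = (45 + 2*n) - n = 45 + n)
√(g(-35, 62) + V(-13, -48)) = √(3*(-35) + (45 - 13)) = √(-105 + 32) = √(-73) = I*√73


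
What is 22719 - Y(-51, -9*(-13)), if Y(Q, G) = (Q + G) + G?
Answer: 22536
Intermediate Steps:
Y(Q, G) = Q + 2*G (Y(Q, G) = (G + Q) + G = Q + 2*G)
22719 - Y(-51, -9*(-13)) = 22719 - (-51 + 2*(-9*(-13))) = 22719 - (-51 + 2*117) = 22719 - (-51 + 234) = 22719 - 1*183 = 22719 - 183 = 22536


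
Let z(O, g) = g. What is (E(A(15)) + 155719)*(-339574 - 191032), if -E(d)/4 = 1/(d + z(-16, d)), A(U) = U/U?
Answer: -82624374502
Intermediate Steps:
A(U) = 1
E(d) = -2/d (E(d) = -4/(d + d) = -4*1/(2*d) = -2/d)
(E(A(15)) + 155719)*(-339574 - 191032) = (-2/1 + 155719)*(-339574 - 191032) = (-2*1 + 155719)*(-530606) = (-2 + 155719)*(-530606) = 155717*(-530606) = -82624374502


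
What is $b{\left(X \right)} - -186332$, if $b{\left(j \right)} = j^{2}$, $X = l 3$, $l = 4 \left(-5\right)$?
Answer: $189932$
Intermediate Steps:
$l = -20$
$X = -60$ ($X = \left(-20\right) 3 = -60$)
$b{\left(X \right)} - -186332 = \left(-60\right)^{2} - -186332 = 3600 + 186332 = 189932$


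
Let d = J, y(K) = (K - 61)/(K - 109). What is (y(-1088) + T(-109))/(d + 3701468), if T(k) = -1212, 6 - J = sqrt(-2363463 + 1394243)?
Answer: -127755053155/390475956144036 - 483205*I*sqrt(4945)/390475956144036 ≈ -0.00032718 - 8.702e-8*I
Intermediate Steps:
J = 6 - 14*I*sqrt(4945) (J = 6 - sqrt(-2363463 + 1394243) = 6 - sqrt(-969220) = 6 - 14*I*sqrt(4945) ≈ 6.0 - 984.49*I)
y(K) = (-61 + K)/(-109 + K)
d = 6 - 14*I*sqrt(4945) ≈ 6.0 - 984.49*I
(y(-1088) + T(-109))/(d + 3701468) = ((-61 - 1088)/(-109 - 1088) - 1212)/((6 - 14*I*sqrt(4945)) + 3701468) = (-1149/(-1197) - 1212)/(3701474 - 14*I*sqrt(4945)) = (-1/1197*(-1149) - 1212)/(3701474 - 14*I*sqrt(4945)) = (383/399 - 1212)/(3701474 - 14*I*sqrt(4945)) = -483205/(399*(3701474 - 14*I*sqrt(4945)))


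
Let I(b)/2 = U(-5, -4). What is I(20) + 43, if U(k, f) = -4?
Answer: 35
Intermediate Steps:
I(b) = -8 (I(b) = 2*(-4) = -8)
I(20) + 43 = -8 + 43 = 35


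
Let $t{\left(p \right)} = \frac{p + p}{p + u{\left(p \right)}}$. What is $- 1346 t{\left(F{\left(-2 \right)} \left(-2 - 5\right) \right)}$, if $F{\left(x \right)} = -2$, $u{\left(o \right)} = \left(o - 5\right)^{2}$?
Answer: $- \frac{37688}{95} \approx -396.72$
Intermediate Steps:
$u{\left(o \right)} = \left(-5 + o\right)^{2}$
$t{\left(p \right)} = \frac{2 p}{p + \left(-5 + p\right)^{2}}$ ($t{\left(p \right)} = \frac{p + p}{p + \left(-5 + p\right)^{2}} = \frac{2 p}{p + \left(-5 + p\right)^{2}}$)
$- 1346 t{\left(F{\left(-2 \right)} \left(-2 - 5\right) \right)} = - 1346 \frac{2 \left(- 2 \left(-2 - 5\right)\right)}{- 2 \left(-2 - 5\right) + \left(-5 - 2 \left(-2 - 5\right)\right)^{2}} = - 1346 \frac{2 \left(\left(-2\right) \left(-7\right)\right)}{\left(-2\right) \left(-7\right) + \left(-5 - -14\right)^{2}} = - 1346 \cdot 2 \cdot 14 \frac{1}{14 + \left(-5 + 14\right)^{2}} = - 1346 \cdot 2 \cdot 14 \frac{1}{14 + 9^{2}} = - 1346 \cdot 2 \cdot 14 \frac{1}{14 + 81} = - 1346 \cdot 2 \cdot 14 \cdot \frac{1}{95} = \left(-1346\right) \frac{28}{95} = - \frac{37688}{95}$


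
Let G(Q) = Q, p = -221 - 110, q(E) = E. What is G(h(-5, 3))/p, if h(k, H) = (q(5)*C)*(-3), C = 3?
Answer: 45/331 ≈ 0.13595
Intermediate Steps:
h(k, H) = -45 (h(k, H) = (5*3)*(-3) = 15*(-3) = -45)
p = -331
G(h(-5, 3))/p = -45/(-331) = -45*(-1/331) = 45/331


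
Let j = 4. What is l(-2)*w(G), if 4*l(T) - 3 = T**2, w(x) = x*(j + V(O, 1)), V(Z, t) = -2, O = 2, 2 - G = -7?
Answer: 63/2 ≈ 31.500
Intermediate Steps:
G = 9 (G = 2 - 1*(-7) = 2 + 7 = 9)
w(x) = 2*x (w(x) = x*(4 - 2) = x*2 = 2*x)
l(T) = 3/4 + T**2/4
l(-2)*w(G) = (3/4 + (1/4)*(-2)**2)*(2*9) = (3/4 + (1/4)*4)*18 = (3/4 + 1)*18 = (7/4)*18 = 63/2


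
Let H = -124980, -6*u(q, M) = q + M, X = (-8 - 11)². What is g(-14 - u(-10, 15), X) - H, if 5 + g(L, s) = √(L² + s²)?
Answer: 124975 + √4697797/6 ≈ 1.2534e+5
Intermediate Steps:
X = 361 (X = (-19)² = 361)
u(q, M) = -M/6 - q/6 (u(q, M) = -(q + M)/6 = -(M + q)/6 = -M/6 - q/6)
g(L, s) = -5 + √(L² + s²)
g(-14 - u(-10, 15), X) - H = (-5 + √((-14 - (-⅙*15 - ⅙*(-10)))² + 361²)) - 1*(-124980) = (-5 + √((-14 - (-5/2 + 5/3))² + 130321)) + 124980 = (-5 + √((-14 - 1*(-⅚))² + 130321)) + 124980 = (-5 + √((-14 + ⅚)² + 130321)) + 124980 = (-5 + √((-79/6)² + 130321)) + 124980 = (-5 + √(6241/36 + 130321)) + 124980 = (-5 + √(4697797/36)) + 124980 = (-5 + √4697797/6) + 124980 = 124975 + √4697797/6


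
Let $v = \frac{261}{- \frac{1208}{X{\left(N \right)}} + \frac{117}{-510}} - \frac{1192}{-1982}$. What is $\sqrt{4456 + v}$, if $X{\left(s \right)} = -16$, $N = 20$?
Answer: $\frac{\sqrt{179298785794421118}}{6340418} \approx 66.784$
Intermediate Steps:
$v = \frac{25798543}{6340418}$ ($v = \frac{261}{- \frac{1208}{-16} + \frac{117}{-510}} - \frac{1192}{-1982} = \frac{261}{\left(-1208\right) \left(- \frac{1}{16}\right) + 117 \left(- \frac{1}{510}\right)} - - \frac{596}{991} = \frac{261}{\frac{151}{2} - \frac{39}{170}} + \frac{596}{991} = \frac{261}{\frac{6398}{85}} + \frac{596}{991} = 261 \cdot \frac{85}{6398} + \frac{596}{991} = \frac{22185}{6398} + \frac{596}{991} = \frac{25798543}{6340418} \approx 4.0689$)
$\sqrt{4456 + v} = \sqrt{4456 + \frac{25798543}{6340418}} = \sqrt{\frac{28278701151}{6340418}} = \frac{\sqrt{179298785794421118}}{6340418}$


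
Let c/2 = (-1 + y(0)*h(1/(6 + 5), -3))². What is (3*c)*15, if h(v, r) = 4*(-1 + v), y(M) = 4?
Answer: 2631690/121 ≈ 21750.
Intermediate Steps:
h(v, r) = -4 + 4*v
c = 58482/121 (c = 2*(-1 + 4*(-4 + 4/(6 + 5)))² = 2*(-1 + 4*(-4 + 4/11))² = 2*(-1 + 4*(-40/11))² = 2*(-1 - 160/11)² = 2*(-171/11)² = 2*(29241/121) = 58482/121 ≈ 483.32)
(3*c)*15 = (3*(58482/121))*15 = (175446/121)*15 = 2631690/121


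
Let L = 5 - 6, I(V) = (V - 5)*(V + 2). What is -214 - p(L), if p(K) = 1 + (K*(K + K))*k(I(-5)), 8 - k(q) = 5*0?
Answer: -231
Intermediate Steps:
I(V) = (-5 + V)*(2 + V)
L = -1
k(q) = 8 (k(q) = 8 - 5*0 = 8 - 1*0 = 8 + 0 = 8)
p(K) = 1 + 16*K² (p(K) = 1 + (K*(K + K))*8 = 1 + (K*(2*K))*8 = 1 + (2*K²)*8 = 1 + 16*K²)
-214 - p(L) = -214 - (1 + 16*(-1)²) = -214 - (1 + 16*1) = -214 - (1 + 16) = -214 - 1*17 = -214 - 17 = -231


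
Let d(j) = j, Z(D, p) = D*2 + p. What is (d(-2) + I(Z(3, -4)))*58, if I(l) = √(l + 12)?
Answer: -116 + 58*√14 ≈ 101.02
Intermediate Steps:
Z(D, p) = p + 2*D (Z(D, p) = 2*D + p = p + 2*D)
I(l) = √(12 + l)
(d(-2) + I(Z(3, -4)))*58 = (-2 + √(12 + (-4 + 2*3)))*58 = (-2 + √(12 + (-4 + 6)))*58 = (-2 + √(12 + 2))*58 = (-2 + √14)*58 = -116 + 58*√14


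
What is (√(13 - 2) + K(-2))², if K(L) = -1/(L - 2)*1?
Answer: 177/16 + √11/2 ≈ 12.721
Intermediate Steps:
K(L) = -1/(-2 + L) (K(L) = -1/(-2 + L)*1 = -1/(-2 + L))
(√(13 - 2) + K(-2))² = (√(13 - 2) - 1/(-2 - 2))² = (√11 - 1/(-4))² = (√11 - 1*(-¼))² = (√11 + ¼)² = (¼ + √11)²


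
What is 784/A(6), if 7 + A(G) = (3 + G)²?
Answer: 392/37 ≈ 10.595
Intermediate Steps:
A(G) = -7 + (3 + G)²
784/A(6) = 784/(-7 + (3 + 6)²) = 784/(-7 + 9²) = 784/(-7 + 81) = 784/74 = 784*(1/74) = 392/37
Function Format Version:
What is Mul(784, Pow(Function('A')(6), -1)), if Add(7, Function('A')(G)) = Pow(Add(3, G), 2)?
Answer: Rational(392, 37) ≈ 10.595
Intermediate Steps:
Function('A')(G) = Add(-7, Pow(Add(3, G), 2))
Mul(784, Pow(Function('A')(6), -1)) = Mul(784, Pow(Add(-7, Pow(Add(3, 6), 2)), -1)) = Mul(784, Pow(Add(-7, Pow(9, 2)), -1)) = Mul(784, Pow(Add(-7, 81), -1)) = Mul(784, Pow(74, -1)) = Mul(784, Rational(1, 74)) = Rational(392, 37)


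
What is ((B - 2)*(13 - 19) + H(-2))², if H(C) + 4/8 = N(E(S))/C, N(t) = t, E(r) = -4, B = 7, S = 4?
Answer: 3249/4 ≈ 812.25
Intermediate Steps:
H(C) = -½ - 4/C
((B - 2)*(13 - 19) + H(-2))² = ((7 - 2)*(13 - 19) + (½)*(-8 - 1*(-2))/(-2))² = (5*(-6) + (½)*(-½)*(-8 + 2))² = (-30 + (½)*(-½)*(-6))² = (-30 + 3/2)² = (-57/2)² = 3249/4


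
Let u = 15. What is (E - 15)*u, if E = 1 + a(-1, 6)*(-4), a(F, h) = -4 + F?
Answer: 90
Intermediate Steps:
E = 21 (E = 1 + (-4 - 1)*(-4) = 1 - 5*(-4) = 1 + 20 = 21)
(E - 15)*u = (21 - 15)*15 = 6*15 = 90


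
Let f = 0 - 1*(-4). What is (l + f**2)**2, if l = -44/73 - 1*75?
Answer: 18931201/5329 ≈ 3552.5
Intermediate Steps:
f = 4 (f = 0 + 4 = 4)
l = -5519/73 (l = -44*1/73 - 75 = -44/73 - 75 = -5519/73 ≈ -75.603)
(l + f**2)**2 = (-5519/73 + 4**2)**2 = (-5519/73 + 16)**2 = (-4351/73)**2 = 18931201/5329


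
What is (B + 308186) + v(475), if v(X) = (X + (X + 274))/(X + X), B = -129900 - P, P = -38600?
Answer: 103021462/475 ≈ 2.1689e+5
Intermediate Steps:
B = -91300 (B = -129900 - 1*(-38600) = -129900 + 38600 = -91300)
v(X) = (274 + 2*X)/(2*X) (v(X) = (X + (274 + X))/((2*X)) = (274 + 2*X)*(1/(2*X)) = (274 + 2*X)/(2*X))
(B + 308186) + v(475) = (-91300 + 308186) + (137 + 475)/475 = 216886 + (1/475)*612 = 216886 + 612/475 = 103021462/475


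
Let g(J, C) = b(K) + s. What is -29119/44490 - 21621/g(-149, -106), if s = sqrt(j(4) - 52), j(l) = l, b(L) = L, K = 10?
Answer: (-29119*sqrt(3) + 240552370*I)/(22245*(-5*I + 2*sqrt(3))) ≈ -1461.5 + 1012.1*I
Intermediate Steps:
s = 4*I*sqrt(3) (s = sqrt(4 - 52) = sqrt(-48) = 4*I*sqrt(3) ≈ 6.9282*I)
g(J, C) = 10 + 4*I*sqrt(3)
-29119/44490 - 21621/g(-149, -106) = -29119/44490 - 21621/(10 + 4*I*sqrt(3))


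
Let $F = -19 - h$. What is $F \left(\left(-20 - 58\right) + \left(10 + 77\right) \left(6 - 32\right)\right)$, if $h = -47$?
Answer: $-65520$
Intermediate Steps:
$F = 28$ ($F = -19 - -47 = -19 + 47 = 28$)
$F \left(\left(-20 - 58\right) + \left(10 + 77\right) \left(6 - 32\right)\right) = 28 \left(\left(-20 - 58\right) + \left(10 + 77\right) \left(6 - 32\right)\right) = 28 \left(-78 + 87 \left(-26\right)\right) = 28 \left(-78 - 2262\right) = 28 \left(-2340\right) = -65520$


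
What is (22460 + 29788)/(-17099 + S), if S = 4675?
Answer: -6531/1553 ≈ -4.2054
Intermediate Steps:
(22460 + 29788)/(-17099 + S) = (22460 + 29788)/(-17099 + 4675) = 52248/(-12424) = 52248*(-1/12424) = -6531/1553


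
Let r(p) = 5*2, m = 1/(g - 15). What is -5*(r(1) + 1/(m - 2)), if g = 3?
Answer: -238/5 ≈ -47.600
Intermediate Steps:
m = -1/12 (m = 1/(3 - 15) = 1/(-12) = -1/12 ≈ -0.083333)
r(p) = 10
-5*(r(1) + 1/(m - 2)) = -5*(10 + 1/(-1/12 - 2)) = -5*(10 + 1/(-25/12)) = -5*(10 - 12/25) = -5*238/25 = -238/5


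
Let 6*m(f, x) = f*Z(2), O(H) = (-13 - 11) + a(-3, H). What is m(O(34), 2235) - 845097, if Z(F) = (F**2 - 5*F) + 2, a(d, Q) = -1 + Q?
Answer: -845103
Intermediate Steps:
Z(F) = 2 + F**2 - 5*F
O(H) = -25 + H (O(H) = (-13 - 11) + (-1 + H) = -24 + (-1 + H) = -25 + H)
m(f, x) = -2*f/3 (m(f, x) = (f*(2 + 2**2 - 5*2))/6 = (f*(2 + 4 - 10))/6 = (f*(-4))/6 = (-4*f)/6 = -2*f/3)
m(O(34), 2235) - 845097 = -2*(-25 + 34)/3 - 845097 = -2/3*9 - 845097 = -6 - 845097 = -845103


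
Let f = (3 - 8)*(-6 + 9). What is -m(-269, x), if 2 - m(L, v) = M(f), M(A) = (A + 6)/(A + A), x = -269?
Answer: -17/10 ≈ -1.7000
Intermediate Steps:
f = -15 (f = -5*3 = -15)
M(A) = (6 + A)/(2*A) (M(A) = (6 + A)/((2*A)) = (6 + A)*(1/(2*A)) = (6 + A)/(2*A))
m(L, v) = 17/10 (m(L, v) = 2 - (6 - 15)/(2*(-15)) = 2 - (-1)*(-9)/(2*15) = 2 - 1*3/10 = 2 - 3/10 = 17/10)
-m(-269, x) = -1*17/10 = -17/10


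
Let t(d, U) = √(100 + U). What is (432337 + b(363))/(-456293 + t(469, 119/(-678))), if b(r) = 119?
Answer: -133787465722224/141161838585941 - 432456*√45887718/141161838585941 ≈ -0.94778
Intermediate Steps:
(432337 + b(363))/(-456293 + t(469, 119/(-678))) = (432337 + 119)/(-456293 + √(100 + 119/(-678))) = 432456/(-456293 + √(100 + 119*(-1/678))) = 432456/(-456293 + √(100 - 119/678)) = 432456/(-456293 + √(67681/678)) = 432456/(-456293 + √45887718/678)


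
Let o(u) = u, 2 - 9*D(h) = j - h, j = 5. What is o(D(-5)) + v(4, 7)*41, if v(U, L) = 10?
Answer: 3682/9 ≈ 409.11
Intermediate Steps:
D(h) = -⅓ + h/9 (D(h) = 2/9 - (5 - h)/9 = 2/9 + (-5/9 + h/9) = -⅓ + h/9)
o(D(-5)) + v(4, 7)*41 = (-⅓ + (⅑)*(-5)) + 10*41 = (-⅓ - 5/9) + 410 = -8/9 + 410 = 3682/9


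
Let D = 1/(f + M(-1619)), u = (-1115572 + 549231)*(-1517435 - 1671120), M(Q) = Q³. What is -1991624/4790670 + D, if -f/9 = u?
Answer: -16188446163577647983/38939831706413989590 ≈ -0.41573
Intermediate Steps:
u = 1805809427255 (u = -566341*(-3188555) = 1805809427255)
f = -16252284845295 (f = -9*1805809427255 = -16252284845295)
D = -1/16256528504954 (D = 1/(-16252284845295 + (-1619)³) = 1/(-16252284845295 - 4243659659) = 1/(-16256528504954) = -1/16256528504954 ≈ -6.1514e-14)
-1991624/4790670 + D = -1991624/4790670 - 1/16256528504954 = -1991624*1/4790670 - 1/16256528504954 = -995812/2395335 - 1/16256528504954 = -16188446163577647983/38939831706413989590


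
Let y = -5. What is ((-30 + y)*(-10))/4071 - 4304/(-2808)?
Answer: 771016/476307 ≈ 1.6187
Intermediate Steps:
((-30 + y)*(-10))/4071 - 4304/(-2808) = ((-30 - 5)*(-10))/4071 - 4304/(-2808) = -35*(-10)*(1/4071) - 4304*(-1/2808) = 350*(1/4071) + 538/351 = 350/4071 + 538/351 = 771016/476307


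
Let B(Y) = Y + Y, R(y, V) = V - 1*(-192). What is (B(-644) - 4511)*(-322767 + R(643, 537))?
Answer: 1867498362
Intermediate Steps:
R(y, V) = 192 + V (R(y, V) = V + 192 = 192 + V)
B(Y) = 2*Y
(B(-644) - 4511)*(-322767 + R(643, 537)) = (2*(-644) - 4511)*(-322767 + (192 + 537)) = (-1288 - 4511)*(-322767 + 729) = -5799*(-322038) = 1867498362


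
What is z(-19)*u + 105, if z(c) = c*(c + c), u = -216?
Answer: -155847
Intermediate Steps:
z(c) = 2*c² (z(c) = c*(2*c) = 2*c²)
z(-19)*u + 105 = (2*(-19)²)*(-216) + 105 = (2*361)*(-216) + 105 = 722*(-216) + 105 = -155952 + 105 = -155847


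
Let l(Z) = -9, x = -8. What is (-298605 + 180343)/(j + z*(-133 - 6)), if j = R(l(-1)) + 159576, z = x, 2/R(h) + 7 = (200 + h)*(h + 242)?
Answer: -2631092976/3574986625 ≈ -0.73597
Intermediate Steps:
R(h) = 2/(-7 + (200 + h)*(242 + h)) (R(h) = 2/(-7 + (200 + h)*(h + 242)) = 2/(-7 + (200 + h)*(242 + h)))
z = -8
j = 3550246849/22248 (j = 2/(48393 + (-9)**2 + 442*(-9)) + 159576 = 2/(48393 + 81 - 3978) + 159576 = 2/44496 + 159576 = 2*(1/44496) + 159576 = 1/22248 + 159576 = 3550246849/22248 ≈ 1.5958e+5)
(-298605 + 180343)/(j + z*(-133 - 6)) = (-298605 + 180343)/(3550246849/22248 - 8*(-133 - 6)) = -118262/(3550246849/22248 - 8*(-139)) = -118262/(3550246849/22248 + 1112) = -118262/3574986625/22248 = -118262*22248/3574986625 = -2631092976/3574986625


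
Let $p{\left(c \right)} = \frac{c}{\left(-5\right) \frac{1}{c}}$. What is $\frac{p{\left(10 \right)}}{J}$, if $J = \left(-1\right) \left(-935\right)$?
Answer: $- \frac{4}{187} \approx -0.02139$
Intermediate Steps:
$p{\left(c \right)} = - \frac{c^{2}}{5}$ ($p{\left(c \right)} = c \left(- \frac{c}{5}\right) = - \frac{c^{2}}{5}$)
$J = 935$
$\frac{p{\left(10 \right)}}{J} = \frac{\left(- \frac{1}{5}\right) 10^{2}}{935} = \left(- \frac{1}{5}\right) 100 \cdot \frac{1}{935} = \left(-20\right) \frac{1}{935} = - \frac{4}{187}$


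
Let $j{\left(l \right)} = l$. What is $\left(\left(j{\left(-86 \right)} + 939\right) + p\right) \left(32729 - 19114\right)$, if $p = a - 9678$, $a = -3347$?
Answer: $-165721780$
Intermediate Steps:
$p = -13025$ ($p = -3347 - 9678 = -13025$)
$\left(\left(j{\left(-86 \right)} + 939\right) + p\right) \left(32729 - 19114\right) = \left(\left(-86 + 939\right) - 13025\right) \left(32729 - 19114\right) = \left(853 - 13025\right) 13615 = \left(-12172\right) 13615 = -165721780$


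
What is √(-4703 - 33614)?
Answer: I*√38317 ≈ 195.75*I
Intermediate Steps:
√(-4703 - 33614) = √(-38317) = I*√38317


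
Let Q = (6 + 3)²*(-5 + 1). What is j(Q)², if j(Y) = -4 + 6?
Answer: 4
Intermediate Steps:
Q = -324 (Q = 9²*(-4) = 81*(-4) = -324)
j(Y) = 2
j(Q)² = 2² = 4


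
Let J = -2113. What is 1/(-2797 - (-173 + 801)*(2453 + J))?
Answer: -1/216317 ≈ -4.6228e-6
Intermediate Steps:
1/(-2797 - (-173 + 801)*(2453 + J)) = 1/(-2797 - (-173 + 801)*(2453 - 2113)) = 1/(-2797 - 628*340) = 1/(-2797 - 1*213520) = 1/(-2797 - 213520) = 1/(-216317) = -1/216317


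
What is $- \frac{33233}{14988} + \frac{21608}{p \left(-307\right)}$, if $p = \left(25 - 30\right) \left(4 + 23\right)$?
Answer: $- \frac{351160327}{207059220} \approx -1.6959$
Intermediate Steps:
$p = -135$ ($p = \left(-5\right) 27 = -135$)
$- \frac{33233}{14988} + \frac{21608}{p \left(-307\right)} = - \frac{33233}{14988} + \frac{21608}{\left(-135\right) \left(-307\right)} = \left(-33233\right) \frac{1}{14988} + \frac{21608}{41445} = - \frac{33233}{14988} + 21608 \cdot \frac{1}{41445} = - \frac{33233}{14988} + \frac{21608}{41445} = - \frac{351160327}{207059220}$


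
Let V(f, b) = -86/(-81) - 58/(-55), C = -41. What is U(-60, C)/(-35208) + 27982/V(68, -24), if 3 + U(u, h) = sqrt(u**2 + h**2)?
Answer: 365751884897/27661752 - sqrt(5281)/35208 ≈ 13222.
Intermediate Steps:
V(f, b) = 9428/4455 (V(f, b) = -86*(-1/81) - 58*(-1/55) = 86/81 + 58/55 = 9428/4455)
U(u, h) = -3 + sqrt(h**2 + u**2) (U(u, h) = -3 + sqrt(u**2 + h**2) = -3 + sqrt(h**2 + u**2))
U(-60, C)/(-35208) + 27982/V(68, -24) = (-3 + sqrt((-41)**2 + (-60)**2))/(-35208) + 27982/(9428/4455) = (-3 + sqrt(1681 + 3600))*(-1/35208) + 27982*(4455/9428) = (-3 + sqrt(5281))*(-1/35208) + 62329905/4714 = (1/11736 - sqrt(5281)/35208) + 62329905/4714 = 365751884897/27661752 - sqrt(5281)/35208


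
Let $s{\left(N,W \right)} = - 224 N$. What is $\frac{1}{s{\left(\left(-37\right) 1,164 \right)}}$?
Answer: $\frac{1}{8288} \approx 0.00012066$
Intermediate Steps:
$\frac{1}{s{\left(\left(-37\right) 1,164 \right)}} = \frac{1}{\left(-224\right) \left(\left(-37\right) 1\right)} = \frac{1}{\left(-224\right) \left(-37\right)} = \frac{1}{8288}$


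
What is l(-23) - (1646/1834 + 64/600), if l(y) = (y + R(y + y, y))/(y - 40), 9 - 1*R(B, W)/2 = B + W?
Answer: -642758/206325 ≈ -3.1153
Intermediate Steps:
R(B, W) = 18 - 2*B - 2*W (R(B, W) = 18 - 2*(B + W) = 18 + (-2*B - 2*W) = 18 - 2*B - 2*W)
l(y) = (18 - 5*y)/(-40 + y) (l(y) = (y + (18 - 2*(y + y) - 2*y))/(y - 40) = (y + (18 - 4*y - 2*y))/(-40 + y) = (y + (18 - 6*y))/(-40 + y) = (18 - 5*y)/(-40 + y))
l(-23) - (1646/1834 + 64/600) = (18 - 5*(-23))/(-40 - 23) - (1646/1834 + 64/600) = (18 + 115)/(-63) - (1646*(1/1834) + 64*(1/600)) = -1/63*133 - (823/917 + 8/75) = -19/9 - 1*69061/68775 = -19/9 - 69061/68775 = -642758/206325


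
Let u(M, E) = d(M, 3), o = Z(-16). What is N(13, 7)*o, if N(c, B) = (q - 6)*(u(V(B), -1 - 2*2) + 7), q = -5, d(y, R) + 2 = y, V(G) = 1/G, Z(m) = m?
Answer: 6336/7 ≈ 905.14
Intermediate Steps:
d(y, R) = -2 + y
o = -16
u(M, E) = -2 + M
N(c, B) = -55 - 11/B (N(c, B) = (-5 - 6)*((-2 + 1/B) + 7) = -11*(5 + 1/B) = -55 - 11/B)
N(13, 7)*o = (-55 - 11/7)*(-16) = -396/7*(-16) = 6336/7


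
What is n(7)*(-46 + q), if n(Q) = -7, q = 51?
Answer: -35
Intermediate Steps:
n(7)*(-46 + q) = -7*(-46 + 51) = -7*5 = -35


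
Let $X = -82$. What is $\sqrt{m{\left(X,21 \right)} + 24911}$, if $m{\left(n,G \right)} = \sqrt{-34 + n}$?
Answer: $\sqrt{24911 + 2 i \sqrt{29}} \approx 157.83 + 0.0341 i$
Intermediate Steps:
$\sqrt{m{\left(X,21 \right)} + 24911} = \sqrt{\sqrt{-34 - 82} + 24911} = \sqrt{\sqrt{-116} + 24911} = \sqrt{2 i \sqrt{29} + 24911} = \sqrt{24911 + 2 i \sqrt{29}}$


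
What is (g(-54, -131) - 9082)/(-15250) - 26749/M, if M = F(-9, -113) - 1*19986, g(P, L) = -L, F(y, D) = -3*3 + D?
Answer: 293954479/153323500 ≈ 1.9172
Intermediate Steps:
F(y, D) = -9 + D
M = -20108 (M = (-9 - 113) - 1*19986 = -122 - 19986 = -20108)
(g(-54, -131) - 9082)/(-15250) - 26749/M = (-1*(-131) - 9082)/(-15250) - 26749/(-20108) = (131 - 9082)*(-1/15250) - 26749*(-1/20108) = -8951*(-1/15250) + 26749/20108 = 8951/15250 + 26749/20108 = 293954479/153323500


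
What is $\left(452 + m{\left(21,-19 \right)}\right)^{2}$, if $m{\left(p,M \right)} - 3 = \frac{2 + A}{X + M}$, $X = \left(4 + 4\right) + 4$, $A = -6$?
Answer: $\frac{10169721}{49} \approx 2.0755 \cdot 10^{5}$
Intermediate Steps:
$X = 12$ ($X = 8 + 4 = 12$)
$m{\left(p,M \right)} = 3 - \frac{4}{12 + M}$ ($m{\left(p,M \right)} = 3 + \frac{2 - 6}{12 + M} = 3 - \frac{4}{12 + M}$)
$\left(452 + m{\left(21,-19 \right)}\right)^{2} = \left(452 + \frac{32 + 3 \left(-19\right)}{12 - 19}\right)^{2} = \left(452 + \frac{32 - 57}{-7}\right)^{2} = \left(452 - - \frac{25}{7}\right)^{2} = \left(452 + \frac{25}{7}\right)^{2} = \left(\frac{3189}{7}\right)^{2} = \frac{10169721}{49}$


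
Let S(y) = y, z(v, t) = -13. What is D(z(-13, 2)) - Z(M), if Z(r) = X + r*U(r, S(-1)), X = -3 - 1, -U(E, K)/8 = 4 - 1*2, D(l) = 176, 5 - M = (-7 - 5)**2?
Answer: -2044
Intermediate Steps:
M = -139 (M = 5 - (-7 - 5)**2 = 5 - 1*(-12)**2 = 5 - 1*144 = 5 - 144 = -139)
U(E, K) = -16 (U(E, K) = -8*(4 - 1*2) = -8*(4 - 2) = -8*2 = -16)
X = -4
Z(r) = -4 - 16*r (Z(r) = -4 + r*(-16) = -4 - 16*r)
D(z(-13, 2)) - Z(M) = 176 - (-4 - 16*(-139)) = 176 - (-4 + 2224) = 176 - 1*2220 = 176 - 2220 = -2044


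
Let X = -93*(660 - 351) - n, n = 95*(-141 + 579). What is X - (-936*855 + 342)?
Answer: 729591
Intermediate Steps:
n = 41610 (n = 95*438 = 41610)
X = -70347 (X = -93*(660 - 351) - 1*41610 = -93*309 - 41610 = -28737 - 41610 = -70347)
X - (-936*855 + 342) = -70347 - (-936*855 + 342) = -70347 - (-800280 + 342) = -70347 - 1*(-799938) = -70347 + 799938 = 729591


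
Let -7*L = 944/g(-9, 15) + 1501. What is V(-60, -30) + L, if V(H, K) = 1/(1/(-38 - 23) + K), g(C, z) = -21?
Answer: -55995454/269157 ≈ -208.04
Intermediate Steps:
V(H, K) = 1/(-1/61 + K) (V(H, K) = 1/(1/(-61) + K) = 1/(-1/61 + K))
L = -30577/147 (L = -(944/(-21) + 1501)/7 = -(944*(-1/21) + 1501)/7 = -(-944/21 + 1501)/7 = -1/7*30577/21 = -30577/147 ≈ -208.01)
V(-60, -30) + L = 61/(-1 + 61*(-30)) - 30577/147 = 61/(-1 - 1830) - 30577/147 = 61/(-1831) - 30577/147 = 61*(-1/1831) - 30577/147 = -61/1831 - 30577/147 = -55995454/269157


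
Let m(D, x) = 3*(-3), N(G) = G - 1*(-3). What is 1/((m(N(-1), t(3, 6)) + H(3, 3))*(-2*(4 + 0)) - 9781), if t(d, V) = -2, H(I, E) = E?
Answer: -1/9733 ≈ -0.00010274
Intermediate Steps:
N(G) = 3 + G (N(G) = G + 3 = 3 + G)
m(D, x) = -9
1/((m(N(-1), t(3, 6)) + H(3, 3))*(-2*(4 + 0)) - 9781) = 1/((-9 + 3)*(-2*(4 + 0)) - 9781) = 1/(-(-12)*4 - 9781) = 1/(-6*(-8) - 9781) = 1/(48 - 9781) = 1/(-9733) = -1/9733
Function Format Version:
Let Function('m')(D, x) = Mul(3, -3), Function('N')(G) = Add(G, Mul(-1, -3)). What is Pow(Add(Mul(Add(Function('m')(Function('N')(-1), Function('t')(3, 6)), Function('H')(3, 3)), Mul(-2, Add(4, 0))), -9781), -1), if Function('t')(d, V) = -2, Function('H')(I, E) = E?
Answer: Rational(-1, 9733) ≈ -0.00010274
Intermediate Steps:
Function('N')(G) = Add(3, G) (Function('N')(G) = Add(G, 3) = Add(3, G))
Function('m')(D, x) = -9
Pow(Add(Mul(Add(Function('m')(Function('N')(-1), Function('t')(3, 6)), Function('H')(3, 3)), Mul(-2, Add(4, 0))), -9781), -1) = Pow(Add(Mul(Add(-9, 3), Mul(-2, Add(4, 0))), -9781), -1) = Pow(Add(Mul(-6, Mul(-2, 4)), -9781), -1) = Pow(Add(Mul(-6, -8), -9781), -1) = Pow(Add(48, -9781), -1) = Pow(-9733, -1) = Rational(-1, 9733)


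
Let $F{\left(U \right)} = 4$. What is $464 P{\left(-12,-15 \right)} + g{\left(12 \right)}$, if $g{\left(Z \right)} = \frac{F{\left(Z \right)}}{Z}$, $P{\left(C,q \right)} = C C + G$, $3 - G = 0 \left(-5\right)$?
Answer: $\frac{204625}{3} \approx 68208.0$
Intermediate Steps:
$G = 3$ ($G = 3 - 0 \left(-5\right) = 3 - 0 = 3 + 0 = 3$)
$P{\left(C,q \right)} = 3 + C^{2}$ ($P{\left(C,q \right)} = C C + 3 = C^{2} + 3 = 3 + C^{2}$)
$g{\left(Z \right)} = \frac{4}{Z}$
$464 P{\left(-12,-15 \right)} + g{\left(12 \right)} = 464 \left(3 + \left(-12\right)^{2}\right) + \frac{4}{12} = 464 \left(3 + 144\right) + 4 \cdot \frac{1}{12} = 464 \cdot 147 + \frac{1}{3} = 68208 + \frac{1}{3} = \frac{204625}{3}$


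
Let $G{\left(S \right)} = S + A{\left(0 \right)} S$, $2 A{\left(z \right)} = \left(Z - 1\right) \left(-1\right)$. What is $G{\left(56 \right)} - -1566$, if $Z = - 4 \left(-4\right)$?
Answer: $1202$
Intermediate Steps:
$Z = 16$ ($Z = \left(-1\right) \left(-16\right) = 16$)
$A{\left(z \right)} = - \frac{15}{2}$ ($A{\left(z \right)} = \frac{\left(16 - 1\right) \left(-1\right)}{2} = \frac{15 \left(-1\right)}{2} = \frac{1}{2} \left(-15\right) = - \frac{15}{2}$)
$G{\left(S \right)} = - \frac{13 S}{2}$ ($G{\left(S \right)} = S - \frac{15 S}{2} = - \frac{13 S}{2}$)
$G{\left(56 \right)} - -1566 = \left(- \frac{13}{2}\right) 56 - -1566 = -364 + 1566 = 1202$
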